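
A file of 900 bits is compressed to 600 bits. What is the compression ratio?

Compression ratio = Original / Compressed
= 900 / 600 = 1.50:1


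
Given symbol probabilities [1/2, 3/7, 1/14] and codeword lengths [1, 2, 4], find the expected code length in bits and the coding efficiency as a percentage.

Average length L = Σ p_i × l_i = 1.6429 bits
Entropy H = 1.2958 bits
Efficiency η = H/L × 100% = 78.88%


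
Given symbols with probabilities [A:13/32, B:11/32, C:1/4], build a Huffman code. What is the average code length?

Huffman tree construction:
Combine smallest probabilities repeatedly
Resulting codes:
  A: 0 (length 1)
  B: 11 (length 2)
  C: 10 (length 2)
Average length = Σ p(s) × length(s) = 1.5938 bits


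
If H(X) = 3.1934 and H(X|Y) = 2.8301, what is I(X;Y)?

I(X;Y) = H(X) - H(X|Y)
I(X;Y) = 3.1934 - 2.8301 = 0.3633 bits


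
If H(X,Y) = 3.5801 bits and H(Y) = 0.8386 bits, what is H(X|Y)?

Chain rule: H(X,Y) = H(X|Y) + H(Y)
H(X|Y) = H(X,Y) - H(Y) = 3.5801 - 0.8386 = 2.7415 bits


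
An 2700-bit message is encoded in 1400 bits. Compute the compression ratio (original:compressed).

Compression ratio = Original / Compressed
= 2700 / 1400 = 1.93:1


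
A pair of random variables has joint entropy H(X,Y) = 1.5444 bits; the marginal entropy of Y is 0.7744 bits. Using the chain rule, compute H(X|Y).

Chain rule: H(X,Y) = H(X|Y) + H(Y)
H(X|Y) = H(X,Y) - H(Y) = 1.5444 - 0.7744 = 0.77 bits


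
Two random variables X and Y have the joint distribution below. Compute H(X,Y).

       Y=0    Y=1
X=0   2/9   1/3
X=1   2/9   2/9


H(X,Y) = -Σ p(x,y) log₂ p(x,y)
  p(0,0)=2/9: -0.2222 × log₂(0.2222) = 0.4822
  p(0,1)=1/3: -0.3333 × log₂(0.3333) = 0.5283
  p(1,0)=2/9: -0.2222 × log₂(0.2222) = 0.4822
  p(1,1)=2/9: -0.2222 × log₂(0.2222) = 0.4822
H(X,Y) = 1.9749 bits


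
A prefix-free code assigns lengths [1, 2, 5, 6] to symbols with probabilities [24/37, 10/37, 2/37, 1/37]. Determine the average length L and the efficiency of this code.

Average length L = Σ p_i × l_i = 1.6216 bits
Entropy H = 1.2836 bits
Efficiency η = H/L × 100% = 79.15%


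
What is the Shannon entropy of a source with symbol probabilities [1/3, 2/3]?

H(X) = -Σ p(x) log₂ p(x)
  -1/3 × log₂(1/3) = 0.5283
  -2/3 × log₂(2/3) = 0.3900
H(X) = 0.9183 bits


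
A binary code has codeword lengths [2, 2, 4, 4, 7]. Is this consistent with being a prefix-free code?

Kraft inequality: Σ 2^(-l_i) ≤ 1 for prefix-free code
Calculating: 2^(-2) + 2^(-2) + 2^(-4) + 2^(-4) + 2^(-7)
= 0.25 + 0.25 + 0.0625 + 0.0625 + 0.0078125
= 0.6328
Since 0.6328 ≤ 1, prefix-free code exists


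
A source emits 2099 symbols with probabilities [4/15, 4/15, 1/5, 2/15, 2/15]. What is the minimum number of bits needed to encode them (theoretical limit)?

Entropy H = 2.2566 bits/symbol
Minimum bits = H × n = 2.2566 × 2099
= 4736.53 bits


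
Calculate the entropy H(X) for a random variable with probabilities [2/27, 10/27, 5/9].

H(X) = -Σ p(x) log₂ p(x)
  -2/27 × log₂(2/27) = 0.2781
  -10/27 × log₂(10/27) = 0.5307
  -5/9 × log₂(5/9) = 0.4711
H(X) = 1.2800 bits


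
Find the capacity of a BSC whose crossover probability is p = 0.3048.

For BSC with error probability p:
C = 1 - H(p) where H(p) is binary entropy
H(0.3048) = -0.3048 × log₂(0.3048) - 0.6952 × log₂(0.6952)
H(p) = 0.8871
C = 1 - 0.8871 = 0.1129 bits/use


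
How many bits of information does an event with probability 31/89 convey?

Information content I(x) = -log₂(p(x))
I = -log₂(31/89) = -log₂(0.3483)
I = 1.5215 bits


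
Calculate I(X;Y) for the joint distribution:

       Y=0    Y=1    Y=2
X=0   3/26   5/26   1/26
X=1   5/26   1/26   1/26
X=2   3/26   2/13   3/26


H(X) = 1.5697, H(Y) = 1.5126, H(X,Y) = 2.9511
I(X;Y) = H(X) + H(Y) - H(X,Y) = 0.1313 bits


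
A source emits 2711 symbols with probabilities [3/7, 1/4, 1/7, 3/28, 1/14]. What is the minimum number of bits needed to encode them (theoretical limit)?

Entropy H = 2.0421 bits/symbol
Minimum bits = H × n = 2.0421 × 2711
= 5536.25 bits


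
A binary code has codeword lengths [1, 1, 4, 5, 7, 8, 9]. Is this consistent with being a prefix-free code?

Kraft inequality: Σ 2^(-l_i) ≤ 1 for prefix-free code
Calculating: 2^(-1) + 2^(-1) + 2^(-4) + 2^(-5) + 2^(-7) + 2^(-8) + 2^(-9)
= 0.5 + 0.5 + 0.0625 + 0.03125 + 0.0078125 + 0.00390625 + 0.001953125
= 1.1074
Since 1.1074 > 1, prefix-free code does not exist


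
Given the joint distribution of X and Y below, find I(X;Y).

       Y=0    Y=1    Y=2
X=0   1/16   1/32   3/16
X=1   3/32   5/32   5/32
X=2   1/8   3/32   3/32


H(X) = 1.5671, H(Y) = 1.5512, H(X,Y) = 3.0314
I(X;Y) = H(X) + H(Y) - H(X,Y) = 0.0868 bits


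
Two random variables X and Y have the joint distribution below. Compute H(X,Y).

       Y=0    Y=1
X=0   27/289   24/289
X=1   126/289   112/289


H(X,Y) = -Σ p(x,y) log₂ p(x,y)
  p(0,0)=27/289: -0.0934 × log₂(0.0934) = 0.3195
  p(0,1)=24/289: -0.0830 × log₂(0.0830) = 0.2981
  p(1,0)=126/289: -0.4360 × log₂(0.4360) = 0.5222
  p(1,1)=112/289: -0.3875 × log₂(0.3875) = 0.5300
H(X,Y) = 1.6698 bits


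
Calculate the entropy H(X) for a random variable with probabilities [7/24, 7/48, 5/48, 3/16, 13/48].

H(X) = -Σ p(x) log₂ p(x)
  -7/24 × log₂(7/24) = 0.5185
  -7/48 × log₂(7/48) = 0.4051
  -5/48 × log₂(5/48) = 0.3399
  -3/16 × log₂(3/16) = 0.4528
  -13/48 × log₂(13/48) = 0.5104
H(X) = 2.2266 bits


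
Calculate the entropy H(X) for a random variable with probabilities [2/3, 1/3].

H(X) = -Σ p(x) log₂ p(x)
  -2/3 × log₂(2/3) = 0.3900
  -1/3 × log₂(1/3) = 0.5283
H(X) = 0.9183 bits


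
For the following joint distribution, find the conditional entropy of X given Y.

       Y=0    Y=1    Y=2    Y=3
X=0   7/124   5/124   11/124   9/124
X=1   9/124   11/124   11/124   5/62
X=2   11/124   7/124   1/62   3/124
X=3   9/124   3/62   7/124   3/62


H(X|Y) = Σ_y p(y) H(X|Y=y)
  p(Y=0) = 9/31, H(X|Y=0) = 1.9820
  p(Y=1) = 29/124, H(X|Y=1) = 1.9330
  p(Y=2) = 1/4, H(X|Y=2) = 1.8007
  p(Y=3) = 7/31, H(X|Y=3) = 1.8783
H(X|Y) = 0.2903×1.9820 + 0.2339×1.9330 + 0.2500×1.8007 + 0.2258×1.8783 = 1.9018 bits


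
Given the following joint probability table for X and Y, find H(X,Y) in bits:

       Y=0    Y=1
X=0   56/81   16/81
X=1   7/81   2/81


H(X,Y) = -Σ p(x,y) log₂ p(x,y)
  p(0,0)=56/81: -0.6914 × log₂(0.6914) = 0.3681
  p(0,1)=16/81: -0.1975 × log₂(0.1975) = 0.4622
  p(1,0)=7/81: -0.0864 × log₂(0.0864) = 0.3053
  p(1,1)=2/81: -0.0247 × log₂(0.0247) = 0.1318
H(X,Y) = 1.2675 bits


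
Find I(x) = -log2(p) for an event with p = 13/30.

Information content I(x) = -log₂(p(x))
I = -log₂(13/30) = -log₂(0.4333)
I = 1.2065 bits


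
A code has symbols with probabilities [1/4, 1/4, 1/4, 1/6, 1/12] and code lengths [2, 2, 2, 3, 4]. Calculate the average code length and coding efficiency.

Average length L = Σ p_i × l_i = 2.3333 bits
Entropy H = 2.2296 bits
Efficiency η = H/L × 100% = 95.55%


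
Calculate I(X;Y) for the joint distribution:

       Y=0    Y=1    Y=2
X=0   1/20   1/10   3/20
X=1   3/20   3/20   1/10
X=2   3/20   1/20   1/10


H(X) = 1.5710, H(Y) = 1.5813, H(X,Y) = 3.0710
I(X;Y) = H(X) + H(Y) - H(X,Y) = 0.0813 bits


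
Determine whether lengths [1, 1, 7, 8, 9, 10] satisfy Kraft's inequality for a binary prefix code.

Kraft inequality: Σ 2^(-l_i) ≤ 1 for prefix-free code
Calculating: 2^(-1) + 2^(-1) + 2^(-7) + 2^(-8) + 2^(-9) + 2^(-10)
= 0.5 + 0.5 + 0.0078125 + 0.00390625 + 0.001953125 + 0.0009765625
= 1.0146
Since 1.0146 > 1, prefix-free code does not exist


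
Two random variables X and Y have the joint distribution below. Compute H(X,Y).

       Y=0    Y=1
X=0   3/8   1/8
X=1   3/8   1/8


H(X,Y) = -Σ p(x,y) log₂ p(x,y)
  p(0,0)=3/8: -0.3750 × log₂(0.3750) = 0.5306
  p(0,1)=1/8: -0.1250 × log₂(0.1250) = 0.3750
  p(1,0)=3/8: -0.3750 × log₂(0.3750) = 0.5306
  p(1,1)=1/8: -0.1250 × log₂(0.1250) = 0.3750
H(X,Y) = 1.8113 bits


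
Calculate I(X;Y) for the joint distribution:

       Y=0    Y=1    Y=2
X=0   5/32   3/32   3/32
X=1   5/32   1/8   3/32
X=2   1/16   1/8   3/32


H(X) = 1.5749, H(Y) = 1.5749, H(X,Y) = 3.1175
I(X;Y) = H(X) + H(Y) - H(X,Y) = 0.0323 bits


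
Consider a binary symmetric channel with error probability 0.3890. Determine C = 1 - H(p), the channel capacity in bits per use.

For BSC with error probability p:
C = 1 - H(p) where H(p) is binary entropy
H(0.3890) = -0.3890 × log₂(0.3890) - 0.6110 × log₂(0.6110)
H(p) = 0.9642
C = 1 - 0.9642 = 0.0358 bits/use


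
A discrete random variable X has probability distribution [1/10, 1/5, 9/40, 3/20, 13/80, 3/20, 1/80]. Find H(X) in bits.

H(X) = -Σ p(x) log₂ p(x)
  -1/10 × log₂(1/10) = 0.3322
  -1/5 × log₂(1/5) = 0.4644
  -9/40 × log₂(9/40) = 0.4842
  -3/20 × log₂(3/20) = 0.4105
  -13/80 × log₂(13/80) = 0.4260
  -3/20 × log₂(3/20) = 0.4105
  -1/80 × log₂(1/80) = 0.0790
H(X) = 2.6069 bits


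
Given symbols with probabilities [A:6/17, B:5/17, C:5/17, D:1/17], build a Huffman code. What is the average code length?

Huffman tree construction:
Combine smallest probabilities repeatedly
Resulting codes:
  A: 11 (length 2)
  B: 01 (length 2)
  C: 10 (length 2)
  D: 00 (length 2)
Average length = Σ p(s) × length(s) = 2.0000 bits


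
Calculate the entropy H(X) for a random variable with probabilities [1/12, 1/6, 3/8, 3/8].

H(X) = -Σ p(x) log₂ p(x)
  -1/12 × log₂(1/12) = 0.2987
  -1/6 × log₂(1/6) = 0.4308
  -3/8 × log₂(3/8) = 0.5306
  -3/8 × log₂(3/8) = 0.5306
H(X) = 1.7909 bits


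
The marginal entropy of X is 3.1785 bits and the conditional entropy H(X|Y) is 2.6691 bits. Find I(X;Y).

I(X;Y) = H(X) - H(X|Y)
I(X;Y) = 3.1785 - 2.6691 = 0.5094 bits


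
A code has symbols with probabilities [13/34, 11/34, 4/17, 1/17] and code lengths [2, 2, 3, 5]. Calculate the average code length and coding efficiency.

Average length L = Σ p_i × l_i = 2.4118 bits
Entropy H = 1.7887 bits
Efficiency η = H/L × 100% = 74.16%


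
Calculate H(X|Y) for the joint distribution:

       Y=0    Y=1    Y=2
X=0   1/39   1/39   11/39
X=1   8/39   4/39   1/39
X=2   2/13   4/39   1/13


H(X|Y) = Σ_y p(y) H(X|Y=y)
  p(Y=0) = 5/13, H(X|Y=0) = 1.2729
  p(Y=1) = 3/13, H(X|Y=1) = 1.3921
  p(Y=2) = 5/13, H(X|Y=2) = 1.0530
H(X|Y) = 0.3846×1.2729 + 0.2308×1.3921 + 0.3846×1.0530 = 1.2158 bits


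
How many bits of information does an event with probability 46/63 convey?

Information content I(x) = -log₂(p(x))
I = -log₂(46/63) = -log₂(0.7302)
I = 0.4537 bits


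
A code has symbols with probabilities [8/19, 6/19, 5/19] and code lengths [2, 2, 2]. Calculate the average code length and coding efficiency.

Average length L = Σ p_i × l_i = 2.0000 bits
Entropy H = 1.5574 bits
Efficiency η = H/L × 100% = 77.87%


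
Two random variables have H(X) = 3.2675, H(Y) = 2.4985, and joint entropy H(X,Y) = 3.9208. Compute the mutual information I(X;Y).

I(X;Y) = H(X) + H(Y) - H(X,Y)
I(X;Y) = 3.2675 + 2.4985 - 3.9208 = 1.8452 bits


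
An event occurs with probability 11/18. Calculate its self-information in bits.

Information content I(x) = -log₂(p(x))
I = -log₂(11/18) = -log₂(0.6111)
I = 0.7105 bits


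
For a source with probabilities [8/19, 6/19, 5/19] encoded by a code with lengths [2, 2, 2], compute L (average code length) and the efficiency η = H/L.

Average length L = Σ p_i × l_i = 2.0000 bits
Entropy H = 1.5574 bits
Efficiency η = H/L × 100% = 77.87%


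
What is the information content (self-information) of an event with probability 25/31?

Information content I(x) = -log₂(p(x))
I = -log₂(25/31) = -log₂(0.8065)
I = 0.3103 bits


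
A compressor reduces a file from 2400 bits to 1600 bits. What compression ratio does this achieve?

Compression ratio = Original / Compressed
= 2400 / 1600 = 1.50:1


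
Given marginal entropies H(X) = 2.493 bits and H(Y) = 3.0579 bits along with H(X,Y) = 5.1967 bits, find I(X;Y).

I(X;Y) = H(X) + H(Y) - H(X,Y)
I(X;Y) = 2.493 + 3.0579 - 5.1967 = 0.3542 bits


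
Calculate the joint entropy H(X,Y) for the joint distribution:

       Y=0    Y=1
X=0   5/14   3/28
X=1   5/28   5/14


H(X,Y) = -Σ p(x,y) log₂ p(x,y)
  p(0,0)=5/14: -0.3571 × log₂(0.3571) = 0.5305
  p(0,1)=3/28: -0.1071 × log₂(0.1071) = 0.3453
  p(1,0)=5/28: -0.1786 × log₂(0.1786) = 0.4438
  p(1,1)=5/14: -0.3571 × log₂(0.3571) = 0.5305
H(X,Y) = 1.8501 bits


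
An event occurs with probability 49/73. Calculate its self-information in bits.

Information content I(x) = -log₂(p(x))
I = -log₂(49/73) = -log₂(0.6712)
I = 0.5751 bits


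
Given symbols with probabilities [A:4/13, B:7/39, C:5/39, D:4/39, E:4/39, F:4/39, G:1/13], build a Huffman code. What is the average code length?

Huffman tree construction:
Combine smallest probabilities repeatedly
Resulting codes:
  A: 10 (length 2)
  B: 111 (length 3)
  C: 110 (length 3)
  D: 001 (length 3)
  E: 010 (length 3)
  F: 011 (length 3)
  G: 000 (length 3)
Average length = Σ p(s) × length(s) = 2.6923 bits


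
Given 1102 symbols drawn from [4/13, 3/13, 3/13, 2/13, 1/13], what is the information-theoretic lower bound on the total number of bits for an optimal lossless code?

Entropy H = 2.1997 bits/symbol
Minimum bits = H × n = 2.1997 × 1102
= 2424.06 bits


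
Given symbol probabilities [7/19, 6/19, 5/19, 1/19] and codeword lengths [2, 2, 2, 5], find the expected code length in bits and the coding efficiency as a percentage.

Average length L = Σ p_i × l_i = 2.1579 bits
Entropy H = 1.7863 bits
Efficiency η = H/L × 100% = 82.78%


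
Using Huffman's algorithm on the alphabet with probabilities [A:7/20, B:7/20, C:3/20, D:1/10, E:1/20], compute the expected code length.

Huffman tree construction:
Combine smallest probabilities repeatedly
Resulting codes:
  A: 11 (length 2)
  B: 0 (length 1)
  C: 100 (length 3)
  D: 1011 (length 4)
  E: 1010 (length 4)
Average length = Σ p(s) × length(s) = 2.1000 bits


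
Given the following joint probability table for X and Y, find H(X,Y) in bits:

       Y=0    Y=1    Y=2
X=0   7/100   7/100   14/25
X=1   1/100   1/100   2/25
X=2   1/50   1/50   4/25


H(X,Y) = -Σ p(x,y) log₂ p(x,y)
  p(0,0)=7/100: -0.0700 × log₂(0.0700) = 0.2686
  p(0,1)=7/100: -0.0700 × log₂(0.0700) = 0.2686
  p(0,2)=14/25: -0.5600 × log₂(0.5600) = 0.4684
  p(1,0)=1/100: -0.0100 × log₂(0.0100) = 0.0664
  p(1,1)=1/100: -0.0100 × log₂(0.0100) = 0.0664
  p(1,2)=2/25: -0.0800 × log₂(0.0800) = 0.2915
  p(2,0)=1/50: -0.0200 × log₂(0.0200) = 0.1129
  p(2,1)=1/50: -0.0200 × log₂(0.0200) = 0.1129
  p(2,2)=4/25: -0.1600 × log₂(0.1600) = 0.4230
H(X,Y) = 2.0787 bits


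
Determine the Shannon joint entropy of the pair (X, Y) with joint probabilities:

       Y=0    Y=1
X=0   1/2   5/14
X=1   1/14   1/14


H(X,Y) = -Σ p(x,y) log₂ p(x,y)
  p(0,0)=1/2: -0.5000 × log₂(0.5000) = 0.5000
  p(0,1)=5/14: -0.3571 × log₂(0.3571) = 0.5305
  p(1,0)=1/14: -0.0714 × log₂(0.0714) = 0.2720
  p(1,1)=1/14: -0.0714 × log₂(0.0714) = 0.2720
H(X,Y) = 1.5744 bits


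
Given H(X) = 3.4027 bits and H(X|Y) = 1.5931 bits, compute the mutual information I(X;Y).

I(X;Y) = H(X) - H(X|Y)
I(X;Y) = 3.4027 - 1.5931 = 1.8096 bits


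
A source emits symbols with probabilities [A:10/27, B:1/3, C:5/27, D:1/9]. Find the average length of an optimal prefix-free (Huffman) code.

Huffman tree construction:
Combine smallest probabilities repeatedly
Resulting codes:
  A: 0 (length 1)
  B: 11 (length 2)
  C: 101 (length 3)
  D: 100 (length 3)
Average length = Σ p(s) × length(s) = 1.9259 bits


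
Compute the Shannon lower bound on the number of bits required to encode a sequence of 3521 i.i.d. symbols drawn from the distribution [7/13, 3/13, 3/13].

Entropy H = 1.4573 bits/symbol
Minimum bits = H × n = 1.4573 × 3521
= 5131.03 bits


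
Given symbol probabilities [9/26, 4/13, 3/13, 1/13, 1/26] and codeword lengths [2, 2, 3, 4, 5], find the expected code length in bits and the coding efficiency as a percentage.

Average length L = Σ p_i × l_i = 2.5000 bits
Entropy H = 2.0066 bits
Efficiency η = H/L × 100% = 80.27%


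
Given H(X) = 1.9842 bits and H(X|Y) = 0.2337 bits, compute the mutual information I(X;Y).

I(X;Y) = H(X) - H(X|Y)
I(X;Y) = 1.9842 - 0.2337 = 1.7505 bits


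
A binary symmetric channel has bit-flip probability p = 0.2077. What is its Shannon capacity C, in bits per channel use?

For BSC with error probability p:
C = 1 - H(p) where H(p) is binary entropy
H(0.2077) = -0.2077 × log₂(0.2077) - 0.7923 × log₂(0.7923)
H(p) = 0.7371
C = 1 - 0.7371 = 0.2629 bits/use


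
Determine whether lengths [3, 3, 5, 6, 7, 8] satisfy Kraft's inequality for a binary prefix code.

Kraft inequality: Σ 2^(-l_i) ≤ 1 for prefix-free code
Calculating: 2^(-3) + 2^(-3) + 2^(-5) + 2^(-6) + 2^(-7) + 2^(-8)
= 0.125 + 0.125 + 0.03125 + 0.015625 + 0.0078125 + 0.00390625
= 0.3086
Since 0.3086 ≤ 1, prefix-free code exists


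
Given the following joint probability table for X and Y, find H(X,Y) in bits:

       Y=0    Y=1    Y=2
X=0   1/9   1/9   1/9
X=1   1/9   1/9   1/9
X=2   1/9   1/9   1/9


H(X,Y) = -Σ p(x,y) log₂ p(x,y)
  p(0,0)=1/9: -0.1111 × log₂(0.1111) = 0.3522
  p(0,1)=1/9: -0.1111 × log₂(0.1111) = 0.3522
  p(0,2)=1/9: -0.1111 × log₂(0.1111) = 0.3522
  p(1,0)=1/9: -0.1111 × log₂(0.1111) = 0.3522
  p(1,1)=1/9: -0.1111 × log₂(0.1111) = 0.3522
  p(1,2)=1/9: -0.1111 × log₂(0.1111) = 0.3522
  p(2,0)=1/9: -0.1111 × log₂(0.1111) = 0.3522
  p(2,1)=1/9: -0.1111 × log₂(0.1111) = 0.3522
  p(2,2)=1/9: -0.1111 × log₂(0.1111) = 0.3522
H(X,Y) = 3.1699 bits


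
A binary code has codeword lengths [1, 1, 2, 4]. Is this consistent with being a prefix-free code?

Kraft inequality: Σ 2^(-l_i) ≤ 1 for prefix-free code
Calculating: 2^(-1) + 2^(-1) + 2^(-2) + 2^(-4)
= 0.5 + 0.5 + 0.25 + 0.0625
= 1.3125
Since 1.3125 > 1, prefix-free code does not exist


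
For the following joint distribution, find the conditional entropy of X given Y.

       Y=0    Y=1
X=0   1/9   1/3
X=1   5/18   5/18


H(X|Y) = Σ_y p(y) H(X|Y=y)
  p(Y=0) = 7/18, H(X|Y=0) = 0.8631
  p(Y=1) = 11/18, H(X|Y=1) = 0.9940
H(X|Y) = 0.3889×0.8631 + 0.6111×0.9940 = 0.9431 bits


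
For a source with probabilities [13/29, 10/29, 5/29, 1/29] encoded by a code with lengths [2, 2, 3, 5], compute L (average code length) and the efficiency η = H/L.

Average length L = Σ p_i × l_i = 2.2759 bits
Entropy H = 1.6533 bits
Efficiency η = H/L × 100% = 72.65%


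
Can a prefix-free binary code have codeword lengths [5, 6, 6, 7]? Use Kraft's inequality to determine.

Kraft inequality: Σ 2^(-l_i) ≤ 1 for prefix-free code
Calculating: 2^(-5) + 2^(-6) + 2^(-6) + 2^(-7)
= 0.03125 + 0.015625 + 0.015625 + 0.0078125
= 0.0703
Since 0.0703 ≤ 1, prefix-free code exists


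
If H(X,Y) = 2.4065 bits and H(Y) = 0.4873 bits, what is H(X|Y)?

Chain rule: H(X,Y) = H(X|Y) + H(Y)
H(X|Y) = H(X,Y) - H(Y) = 2.4065 - 0.4873 = 1.9192 bits


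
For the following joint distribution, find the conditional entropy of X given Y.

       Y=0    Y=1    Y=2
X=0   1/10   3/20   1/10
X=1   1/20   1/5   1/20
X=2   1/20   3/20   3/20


H(X|Y) = Σ_y p(y) H(X|Y=y)
  p(Y=0) = 1/5, H(X|Y=0) = 1.5000
  p(Y=1) = 1/2, H(X|Y=1) = 1.5710
  p(Y=2) = 3/10, H(X|Y=2) = 1.4591
H(X|Y) = 0.2000×1.5000 + 0.5000×1.5710 + 0.3000×1.4591 = 1.5232 bits


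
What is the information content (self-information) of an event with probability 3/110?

Information content I(x) = -log₂(p(x))
I = -log₂(3/110) = -log₂(0.0273)
I = 5.1964 bits


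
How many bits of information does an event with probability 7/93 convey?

Information content I(x) = -log₂(p(x))
I = -log₂(7/93) = -log₂(0.0753)
I = 3.7318 bits


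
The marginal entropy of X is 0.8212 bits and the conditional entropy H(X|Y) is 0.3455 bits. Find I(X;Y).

I(X;Y) = H(X) - H(X|Y)
I(X;Y) = 0.8212 - 0.3455 = 0.4757 bits


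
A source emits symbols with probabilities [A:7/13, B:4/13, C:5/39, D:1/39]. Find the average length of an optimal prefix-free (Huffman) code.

Huffman tree construction:
Combine smallest probabilities repeatedly
Resulting codes:
  A: 1 (length 1)
  B: 01 (length 2)
  C: 001 (length 3)
  D: 000 (length 3)
Average length = Σ p(s) × length(s) = 1.6154 bits


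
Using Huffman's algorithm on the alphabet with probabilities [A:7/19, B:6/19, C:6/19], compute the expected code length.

Huffman tree construction:
Combine smallest probabilities repeatedly
Resulting codes:
  A: 0 (length 1)
  B: 10 (length 2)
  C: 11 (length 2)
Average length = Σ p(s) × length(s) = 1.6316 bits


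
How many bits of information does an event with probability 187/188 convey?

Information content I(x) = -log₂(p(x))
I = -log₂(187/188) = -log₂(0.9947)
I = 0.0077 bits


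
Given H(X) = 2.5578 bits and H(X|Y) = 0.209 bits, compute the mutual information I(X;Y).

I(X;Y) = H(X) - H(X|Y)
I(X;Y) = 2.5578 - 0.209 = 2.3488 bits


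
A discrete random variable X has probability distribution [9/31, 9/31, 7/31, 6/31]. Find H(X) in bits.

H(X) = -Σ p(x) log₂ p(x)
  -9/31 × log₂(9/31) = 0.5180
  -9/31 × log₂(9/31) = 0.5180
  -7/31 × log₂(7/31) = 0.4848
  -6/31 × log₂(6/31) = 0.4586
H(X) = 1.9794 bits


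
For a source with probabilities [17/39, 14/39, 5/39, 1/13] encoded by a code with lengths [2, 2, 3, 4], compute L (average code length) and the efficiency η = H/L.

Average length L = Σ p_i × l_i = 2.2821 bits
Entropy H = 1.7173 bits
Efficiency η = H/L × 100% = 75.25%


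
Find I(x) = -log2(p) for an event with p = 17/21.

Information content I(x) = -log₂(p(x))
I = -log₂(17/21) = -log₂(0.8095)
I = 0.3049 bits


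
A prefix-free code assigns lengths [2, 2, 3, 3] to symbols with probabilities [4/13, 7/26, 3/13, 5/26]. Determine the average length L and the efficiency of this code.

Average length L = Σ p_i × l_i = 2.4231 bits
Entropy H = 1.9785 bits
Efficiency η = H/L × 100% = 81.65%


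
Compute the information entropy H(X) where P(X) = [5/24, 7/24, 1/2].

H(X) = -Σ p(x) log₂ p(x)
  -5/24 × log₂(5/24) = 0.4715
  -7/24 × log₂(7/24) = 0.5185
  -1/2 × log₂(1/2) = 0.5000
H(X) = 1.4899 bits


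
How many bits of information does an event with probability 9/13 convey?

Information content I(x) = -log₂(p(x))
I = -log₂(9/13) = -log₂(0.6923)
I = 0.5305 bits


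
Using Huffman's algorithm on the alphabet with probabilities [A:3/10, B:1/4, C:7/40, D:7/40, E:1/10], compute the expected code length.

Huffman tree construction:
Combine smallest probabilities repeatedly
Resulting codes:
  A: 11 (length 2)
  B: 01 (length 2)
  C: 101 (length 3)
  D: 00 (length 2)
  E: 100 (length 3)
Average length = Σ p(s) × length(s) = 2.2750 bits


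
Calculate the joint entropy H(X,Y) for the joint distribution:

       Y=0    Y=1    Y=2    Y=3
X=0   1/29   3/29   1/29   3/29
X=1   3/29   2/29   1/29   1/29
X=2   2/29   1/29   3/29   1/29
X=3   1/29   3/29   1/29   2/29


H(X,Y) = -Σ p(x,y) log₂ p(x,y)
  p(0,0)=1/29: -0.0345 × log₂(0.0345) = 0.1675
  p(0,1)=3/29: -0.1034 × log₂(0.1034) = 0.3386
  p(0,2)=1/29: -0.0345 × log₂(0.0345) = 0.1675
  p(0,3)=3/29: -0.1034 × log₂(0.1034) = 0.3386
  p(1,0)=3/29: -0.1034 × log₂(0.1034) = 0.3386
  p(1,1)=2/29: -0.0690 × log₂(0.0690) = 0.2661
  p(1,2)=1/29: -0.0345 × log₂(0.0345) = 0.1675
  p(1,3)=1/29: -0.0345 × log₂(0.0345) = 0.1675
  p(2,0)=2/29: -0.0690 × log₂(0.0690) = 0.2661
  p(2,1)=1/29: -0.0345 × log₂(0.0345) = 0.1675
  p(2,2)=3/29: -0.1034 × log₂(0.1034) = 0.3386
  p(2,3)=1/29: -0.0345 × log₂(0.0345) = 0.1675
  p(3,0)=1/29: -0.0345 × log₂(0.0345) = 0.1675
  p(3,1)=3/29: -0.1034 × log₂(0.1034) = 0.3386
  p(3,2)=1/29: -0.0345 × log₂(0.0345) = 0.1675
  p(3,3)=2/29: -0.0690 × log₂(0.0690) = 0.2661
H(X,Y) = 3.8313 bits


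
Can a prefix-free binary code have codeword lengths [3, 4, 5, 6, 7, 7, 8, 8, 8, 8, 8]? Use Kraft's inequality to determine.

Kraft inequality: Σ 2^(-l_i) ≤ 1 for prefix-free code
Calculating: 2^(-3) + 2^(-4) + 2^(-5) + 2^(-6) + 2^(-7) + 2^(-7) + 2^(-8) + 2^(-8) + 2^(-8) + 2^(-8) + 2^(-8)
= 0.125 + 0.0625 + 0.03125 + 0.015625 + 0.0078125 + 0.0078125 + 0.00390625 + 0.00390625 + 0.00390625 + 0.00390625 + 0.00390625
= 0.2695
Since 0.2695 ≤ 1, prefix-free code exists


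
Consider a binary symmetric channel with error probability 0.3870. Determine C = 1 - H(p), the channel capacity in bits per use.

For BSC with error probability p:
C = 1 - H(p) where H(p) is binary entropy
H(0.3870) = -0.3870 × log₂(0.3870) - 0.6130 × log₂(0.6130)
H(p) = 0.9628
C = 1 - 0.9628 = 0.0372 bits/use


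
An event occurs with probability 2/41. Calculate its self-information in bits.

Information content I(x) = -log₂(p(x))
I = -log₂(2/41) = -log₂(0.0488)
I = 4.3576 bits


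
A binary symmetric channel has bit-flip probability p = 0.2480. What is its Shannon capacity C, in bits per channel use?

For BSC with error probability p:
C = 1 - H(p) where H(p) is binary entropy
H(0.2480) = -0.2480 × log₂(0.2480) - 0.7520 × log₂(0.7520)
H(p) = 0.8081
C = 1 - 0.8081 = 0.1919 bits/use


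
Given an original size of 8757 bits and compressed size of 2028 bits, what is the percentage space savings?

Space savings = (1 - Compressed/Original) × 100%
= (1 - 2028/8757) × 100%
= 76.84%


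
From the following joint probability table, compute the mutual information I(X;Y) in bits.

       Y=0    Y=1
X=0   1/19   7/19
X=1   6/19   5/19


H(X) = 0.9819, H(Y) = 0.9495, H(X,Y) = 1.7863
I(X;Y) = H(X) + H(Y) - H(X,Y) = 0.1451 bits


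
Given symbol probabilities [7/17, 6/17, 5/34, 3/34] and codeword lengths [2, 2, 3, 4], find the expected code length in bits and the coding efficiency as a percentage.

Average length L = Σ p_i × l_i = 2.3235 bits
Entropy H = 1.7731 bits
Efficiency η = H/L × 100% = 76.31%


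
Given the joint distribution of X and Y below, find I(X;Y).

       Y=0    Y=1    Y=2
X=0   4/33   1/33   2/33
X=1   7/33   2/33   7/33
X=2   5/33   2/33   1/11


H(X) = 1.5029, H(Y) = 1.4496, H(X,Y) = 2.9333
I(X;Y) = H(X) + H(Y) - H(X,Y) = 0.0192 bits


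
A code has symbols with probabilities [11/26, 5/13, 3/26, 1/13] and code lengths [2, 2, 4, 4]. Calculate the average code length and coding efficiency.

Average length L = Σ p_i × l_i = 2.3846 bits
Entropy H = 1.6994 bits
Efficiency η = H/L × 100% = 71.26%


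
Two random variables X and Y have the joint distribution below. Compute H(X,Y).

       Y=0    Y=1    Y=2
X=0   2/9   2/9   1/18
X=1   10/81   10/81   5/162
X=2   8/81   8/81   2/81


H(X,Y) = -Σ p(x,y) log₂ p(x,y)
  p(0,0)=2/9: -0.2222 × log₂(0.2222) = 0.4822
  p(0,1)=2/9: -0.2222 × log₂(0.2222) = 0.4822
  p(0,2)=1/18: -0.0556 × log₂(0.0556) = 0.2317
  p(1,0)=10/81: -0.1235 × log₂(0.1235) = 0.3726
  p(1,1)=10/81: -0.1235 × log₂(0.1235) = 0.3726
  p(1,2)=5/162: -0.0309 × log₂(0.0309) = 0.1549
  p(2,0)=8/81: -0.0988 × log₂(0.0988) = 0.3299
  p(2,1)=8/81: -0.0988 × log₂(0.0988) = 0.3299
  p(2,2)=2/81: -0.0247 × log₂(0.0247) = 0.1318
H(X,Y) = 2.8877 bits


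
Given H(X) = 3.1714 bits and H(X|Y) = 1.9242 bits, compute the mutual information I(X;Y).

I(X;Y) = H(X) - H(X|Y)
I(X;Y) = 3.1714 - 1.9242 = 1.2472 bits


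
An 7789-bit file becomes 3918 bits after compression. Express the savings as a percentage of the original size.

Space savings = (1 - Compressed/Original) × 100%
= (1 - 3918/7789) × 100%
= 49.70%


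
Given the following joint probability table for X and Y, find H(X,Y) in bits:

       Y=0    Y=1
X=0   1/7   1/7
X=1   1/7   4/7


H(X,Y) = -Σ p(x,y) log₂ p(x,y)
  p(0,0)=1/7: -0.1429 × log₂(0.1429) = 0.4011
  p(0,1)=1/7: -0.1429 × log₂(0.1429) = 0.4011
  p(1,0)=1/7: -0.1429 × log₂(0.1429) = 0.4011
  p(1,1)=4/7: -0.5714 × log₂(0.5714) = 0.4613
H(X,Y) = 1.6645 bits


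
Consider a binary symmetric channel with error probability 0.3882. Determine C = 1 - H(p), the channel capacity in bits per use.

For BSC with error probability p:
C = 1 - H(p) where H(p) is binary entropy
H(0.3882) = -0.3882 × log₂(0.3882) - 0.6118 × log₂(0.6118)
H(p) = 0.9636
C = 1 - 0.9636 = 0.0364 bits/use


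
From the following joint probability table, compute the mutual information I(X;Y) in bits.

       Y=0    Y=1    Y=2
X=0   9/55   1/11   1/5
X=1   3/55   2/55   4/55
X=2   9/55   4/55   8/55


H(X) = 1.4747, H(Y) = 1.5207, H(X,Y) = 2.9909
I(X;Y) = H(X) + H(Y) - H(X,Y) = 0.0046 bits


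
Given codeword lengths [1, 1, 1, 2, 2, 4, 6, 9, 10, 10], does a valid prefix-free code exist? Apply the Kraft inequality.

Kraft inequality: Σ 2^(-l_i) ≤ 1 for prefix-free code
Calculating: 2^(-1) + 2^(-1) + 2^(-1) + 2^(-2) + 2^(-2) + 2^(-4) + 2^(-6) + 2^(-9) + 2^(-10) + 2^(-10)
= 0.5 + 0.5 + 0.5 + 0.25 + 0.25 + 0.0625 + 0.015625 + 0.001953125 + 0.0009765625 + 0.0009765625
= 2.0820
Since 2.0820 > 1, prefix-free code does not exist


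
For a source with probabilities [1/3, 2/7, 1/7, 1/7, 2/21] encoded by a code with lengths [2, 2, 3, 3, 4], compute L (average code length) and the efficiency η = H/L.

Average length L = Σ p_i × l_i = 2.4762 bits
Entropy H = 2.1699 bits
Efficiency η = H/L × 100% = 87.63%


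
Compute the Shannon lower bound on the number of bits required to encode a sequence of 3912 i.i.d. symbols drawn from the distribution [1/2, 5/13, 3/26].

Entropy H = 1.3897 bits/symbol
Minimum bits = H × n = 1.3897 × 3912
= 5436.41 bits


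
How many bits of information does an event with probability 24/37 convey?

Information content I(x) = -log₂(p(x))
I = -log₂(24/37) = -log₂(0.6486)
I = 0.6245 bits


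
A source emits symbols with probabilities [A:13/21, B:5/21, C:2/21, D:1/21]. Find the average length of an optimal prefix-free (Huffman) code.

Huffman tree construction:
Combine smallest probabilities repeatedly
Resulting codes:
  A: 1 (length 1)
  B: 01 (length 2)
  C: 001 (length 3)
  D: 000 (length 3)
Average length = Σ p(s) × length(s) = 1.5238 bits


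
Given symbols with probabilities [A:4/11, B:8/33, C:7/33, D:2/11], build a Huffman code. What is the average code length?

Huffman tree construction:
Combine smallest probabilities repeatedly
Resulting codes:
  A: 11 (length 2)
  B: 10 (length 2)
  C: 01 (length 2)
  D: 00 (length 2)
Average length = Σ p(s) × length(s) = 2.0000 bits


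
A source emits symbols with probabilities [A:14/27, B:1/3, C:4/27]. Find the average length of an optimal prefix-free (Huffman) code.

Huffman tree construction:
Combine smallest probabilities repeatedly
Resulting codes:
  A: 1 (length 1)
  B: 01 (length 2)
  C: 00 (length 2)
Average length = Σ p(s) × length(s) = 1.4815 bits


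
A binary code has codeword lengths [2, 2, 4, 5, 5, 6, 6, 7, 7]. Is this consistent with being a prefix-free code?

Kraft inequality: Σ 2^(-l_i) ≤ 1 for prefix-free code
Calculating: 2^(-2) + 2^(-2) + 2^(-4) + 2^(-5) + 2^(-5) + 2^(-6) + 2^(-6) + 2^(-7) + 2^(-7)
= 0.25 + 0.25 + 0.0625 + 0.03125 + 0.03125 + 0.015625 + 0.015625 + 0.0078125 + 0.0078125
= 0.6719
Since 0.6719 ≤ 1, prefix-free code exists


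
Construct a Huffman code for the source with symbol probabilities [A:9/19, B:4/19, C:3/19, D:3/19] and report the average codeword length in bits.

Huffman tree construction:
Combine smallest probabilities repeatedly
Resulting codes:
  A: 0 (length 1)
  B: 10 (length 2)
  C: 110 (length 3)
  D: 111 (length 3)
Average length = Σ p(s) × length(s) = 1.8421 bits


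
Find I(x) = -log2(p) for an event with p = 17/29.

Information content I(x) = -log₂(p(x))
I = -log₂(17/29) = -log₂(0.5862)
I = 0.7705 bits


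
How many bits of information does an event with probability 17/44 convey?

Information content I(x) = -log₂(p(x))
I = -log₂(17/44) = -log₂(0.3864)
I = 1.3720 bits


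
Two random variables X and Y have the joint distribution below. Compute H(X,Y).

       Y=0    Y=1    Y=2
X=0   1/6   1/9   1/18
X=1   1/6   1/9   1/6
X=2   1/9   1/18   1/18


H(X,Y) = -Σ p(x,y) log₂ p(x,y)
  p(0,0)=1/6: -0.1667 × log₂(0.1667) = 0.4308
  p(0,1)=1/9: -0.1111 × log₂(0.1111) = 0.3522
  p(0,2)=1/18: -0.0556 × log₂(0.0556) = 0.2317
  p(1,0)=1/6: -0.1667 × log₂(0.1667) = 0.4308
  p(1,1)=1/9: -0.1111 × log₂(0.1111) = 0.3522
  p(1,2)=1/6: -0.1667 × log₂(0.1667) = 0.4308
  p(2,0)=1/9: -0.1111 × log₂(0.1111) = 0.3522
  p(2,1)=1/18: -0.0556 × log₂(0.0556) = 0.2317
  p(2,2)=1/18: -0.0556 × log₂(0.0556) = 0.2317
H(X,Y) = 3.0441 bits


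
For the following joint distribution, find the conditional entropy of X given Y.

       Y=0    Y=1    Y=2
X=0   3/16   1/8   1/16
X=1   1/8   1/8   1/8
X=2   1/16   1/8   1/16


H(X|Y) = Σ_y p(y) H(X|Y=y)
  p(Y=0) = 3/8, H(X|Y=0) = 1.4591
  p(Y=1) = 3/8, H(X|Y=1) = 1.5850
  p(Y=2) = 1/4, H(X|Y=2) = 1.5000
H(X|Y) = 0.3750×1.4591 + 0.3750×1.5850 + 0.2500×1.5000 = 1.5165 bits


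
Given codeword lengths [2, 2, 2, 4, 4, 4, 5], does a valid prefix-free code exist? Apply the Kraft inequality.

Kraft inequality: Σ 2^(-l_i) ≤ 1 for prefix-free code
Calculating: 2^(-2) + 2^(-2) + 2^(-2) + 2^(-4) + 2^(-4) + 2^(-4) + 2^(-5)
= 0.25 + 0.25 + 0.25 + 0.0625 + 0.0625 + 0.0625 + 0.03125
= 0.9688
Since 0.9688 ≤ 1, prefix-free code exists


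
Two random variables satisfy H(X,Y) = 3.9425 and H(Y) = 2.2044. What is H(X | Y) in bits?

Chain rule: H(X,Y) = H(X|Y) + H(Y)
H(X|Y) = H(X,Y) - H(Y) = 3.9425 - 2.2044 = 1.7381 bits


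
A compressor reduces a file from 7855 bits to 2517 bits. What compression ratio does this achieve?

Compression ratio = Original / Compressed
= 7855 / 2517 = 3.12:1


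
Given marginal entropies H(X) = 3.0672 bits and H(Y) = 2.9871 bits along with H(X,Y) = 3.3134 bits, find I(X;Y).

I(X;Y) = H(X) + H(Y) - H(X,Y)
I(X;Y) = 3.0672 + 2.9871 - 3.3134 = 2.7409 bits


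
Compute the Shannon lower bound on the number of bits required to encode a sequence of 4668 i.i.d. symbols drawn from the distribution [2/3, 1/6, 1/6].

Entropy H = 1.2516 bits/symbol
Minimum bits = H × n = 1.2516 × 4668
= 5842.60 bits


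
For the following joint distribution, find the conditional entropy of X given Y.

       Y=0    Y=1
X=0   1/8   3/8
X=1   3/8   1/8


H(X|Y) = Σ_y p(y) H(X|Y=y)
  p(Y=0) = 1/2, H(X|Y=0) = 0.8113
  p(Y=1) = 1/2, H(X|Y=1) = 0.8113
H(X|Y) = 0.5000×0.8113 + 0.5000×0.8113 = 0.8113 bits


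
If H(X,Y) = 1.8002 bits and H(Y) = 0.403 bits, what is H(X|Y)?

Chain rule: H(X,Y) = H(X|Y) + H(Y)
H(X|Y) = H(X,Y) - H(Y) = 1.8002 - 0.403 = 1.3972 bits


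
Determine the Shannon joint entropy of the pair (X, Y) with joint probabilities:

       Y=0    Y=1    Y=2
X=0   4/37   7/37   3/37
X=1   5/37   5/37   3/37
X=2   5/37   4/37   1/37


H(X,Y) = -Σ p(x,y) log₂ p(x,y)
  p(0,0)=4/37: -0.1081 × log₂(0.1081) = 0.3470
  p(0,1)=7/37: -0.1892 × log₂(0.1892) = 0.4545
  p(0,2)=3/37: -0.0811 × log₂(0.0811) = 0.2939
  p(1,0)=5/37: -0.1351 × log₂(0.1351) = 0.3902
  p(1,1)=5/37: -0.1351 × log₂(0.1351) = 0.3902
  p(1,2)=3/37: -0.0811 × log₂(0.0811) = 0.2939
  p(2,0)=5/37: -0.1351 × log₂(0.1351) = 0.3902
  p(2,1)=4/37: -0.1081 × log₂(0.1081) = 0.3470
  p(2,2)=1/37: -0.0270 × log₂(0.0270) = 0.1408
H(X,Y) = 3.0476 bits


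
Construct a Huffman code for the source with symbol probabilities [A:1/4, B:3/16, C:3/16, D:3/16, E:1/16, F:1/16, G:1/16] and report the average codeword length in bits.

Huffman tree construction:
Combine smallest probabilities repeatedly
Resulting codes:
  A: 10 (length 2)
  B: 110 (length 3)
  C: 111 (length 3)
  D: 00 (length 2)
  E: 0110 (length 4)
  F: 0111 (length 4)
  G: 010 (length 3)
Average length = Σ p(s) × length(s) = 2.6875 bits


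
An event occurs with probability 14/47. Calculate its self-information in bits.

Information content I(x) = -log₂(p(x))
I = -log₂(14/47) = -log₂(0.2979)
I = 1.7472 bits


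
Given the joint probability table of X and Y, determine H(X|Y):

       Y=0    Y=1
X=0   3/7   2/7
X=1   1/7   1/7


H(X|Y) = Σ_y p(y) H(X|Y=y)
  p(Y=0) = 4/7, H(X|Y=0) = 0.8113
  p(Y=1) = 3/7, H(X|Y=1) = 0.9183
H(X|Y) = 0.5714×0.8113 + 0.4286×0.9183 = 0.8571 bits


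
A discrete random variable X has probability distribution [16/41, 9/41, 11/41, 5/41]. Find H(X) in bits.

H(X) = -Σ p(x) log₂ p(x)
  -16/41 × log₂(16/41) = 0.5298
  -9/41 × log₂(9/41) = 0.4802
  -11/41 × log₂(11/41) = 0.5093
  -5/41 × log₂(5/41) = 0.3702
H(X) = 1.8894 bits


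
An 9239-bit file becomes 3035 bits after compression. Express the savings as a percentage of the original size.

Space savings = (1 - Compressed/Original) × 100%
= (1 - 3035/9239) × 100%
= 67.15%


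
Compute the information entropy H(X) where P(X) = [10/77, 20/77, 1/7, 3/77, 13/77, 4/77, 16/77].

H(X) = -Σ p(x) log₂ p(x)
  -10/77 × log₂(10/77) = 0.3824
  -20/77 × log₂(20/77) = 0.5052
  -1/7 × log₂(1/7) = 0.4011
  -3/77 × log₂(3/77) = 0.1824
  -13/77 × log₂(13/77) = 0.4333
  -4/77 × log₂(4/77) = 0.2217
  -16/77 × log₂(16/77) = 0.4710
H(X) = 2.5970 bits


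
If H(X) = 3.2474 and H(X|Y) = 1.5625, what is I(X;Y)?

I(X;Y) = H(X) - H(X|Y)
I(X;Y) = 3.2474 - 1.5625 = 1.6849 bits


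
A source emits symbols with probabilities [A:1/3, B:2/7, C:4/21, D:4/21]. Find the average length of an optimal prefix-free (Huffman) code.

Huffman tree construction:
Combine smallest probabilities repeatedly
Resulting codes:
  A: 11 (length 2)
  B: 10 (length 2)
  C: 00 (length 2)
  D: 01 (length 2)
Average length = Σ p(s) × length(s) = 2.0000 bits


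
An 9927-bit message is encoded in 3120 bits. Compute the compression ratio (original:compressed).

Compression ratio = Original / Compressed
= 9927 / 3120 = 3.18:1


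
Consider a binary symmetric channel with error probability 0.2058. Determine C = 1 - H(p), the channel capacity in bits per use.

For BSC with error probability p:
C = 1 - H(p) where H(p) is binary entropy
H(0.2058) = -0.2058 × log₂(0.2058) - 0.7942 × log₂(0.7942)
H(p) = 0.7334
C = 1 - 0.7334 = 0.2666 bits/use


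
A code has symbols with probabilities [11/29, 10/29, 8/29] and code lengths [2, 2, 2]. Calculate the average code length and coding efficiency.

Average length L = Σ p_i × l_i = 2.0000 bits
Entropy H = 1.5727 bits
Efficiency η = H/L × 100% = 78.64%


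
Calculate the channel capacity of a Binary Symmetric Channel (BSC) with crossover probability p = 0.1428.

For BSC with error probability p:
C = 1 - H(p) where H(p) is binary entropy
H(0.1428) = -0.1428 × log₂(0.1428) - 0.8572 × log₂(0.8572)
H(p) = 0.5915
C = 1 - 0.5915 = 0.4085 bits/use


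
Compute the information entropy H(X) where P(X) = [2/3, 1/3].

H(X) = -Σ p(x) log₂ p(x)
  -2/3 × log₂(2/3) = 0.3900
  -1/3 × log₂(1/3) = 0.5283
H(X) = 0.9183 bits


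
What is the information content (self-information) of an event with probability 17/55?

Information content I(x) = -log₂(p(x))
I = -log₂(17/55) = -log₂(0.3091)
I = 1.6939 bits


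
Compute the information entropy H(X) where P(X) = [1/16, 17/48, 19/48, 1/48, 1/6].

H(X) = -Σ p(x) log₂ p(x)
  -1/16 × log₂(1/16) = 0.2500
  -17/48 × log₂(17/48) = 0.5304
  -19/48 × log₂(19/48) = 0.5292
  -1/48 × log₂(1/48) = 0.1164
  -1/6 × log₂(1/6) = 0.4308
H(X) = 1.8568 bits


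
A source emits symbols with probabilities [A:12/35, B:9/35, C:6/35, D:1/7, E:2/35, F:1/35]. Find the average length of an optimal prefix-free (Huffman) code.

Huffman tree construction:
Combine smallest probabilities repeatedly
Resulting codes:
  A: 11 (length 2)
  B: 10 (length 2)
  C: 00 (length 2)
  D: 011 (length 3)
  E: 0101 (length 4)
  F: 0100 (length 4)
Average length = Σ p(s) × length(s) = 2.3143 bits
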